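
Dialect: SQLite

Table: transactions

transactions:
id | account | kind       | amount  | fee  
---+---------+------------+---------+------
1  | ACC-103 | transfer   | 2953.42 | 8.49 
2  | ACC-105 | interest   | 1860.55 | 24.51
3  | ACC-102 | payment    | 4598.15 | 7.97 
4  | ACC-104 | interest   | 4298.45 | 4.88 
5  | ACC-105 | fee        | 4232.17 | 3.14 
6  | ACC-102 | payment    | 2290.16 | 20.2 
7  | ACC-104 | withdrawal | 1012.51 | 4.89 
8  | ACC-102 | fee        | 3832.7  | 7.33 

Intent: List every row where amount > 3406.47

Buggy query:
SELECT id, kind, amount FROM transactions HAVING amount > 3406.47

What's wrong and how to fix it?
Bug: This is a non-aggregate query (no GROUP BY, no aggregates), so in SQLite the HAVING clause is invalid here; a row-level condition belongs in WHERE

Fix: Replace HAVING with WHERE since the condition applies to individual rows

Corrected query:
SELECT id, kind, amount FROM transactions WHERE amount > 3406.47

Result:
id | kind     | amount 
---+----------+--------
3  | payment  | 4598.15
4  | interest | 4298.45
5  | fee      | 4232.17
8  | fee      | 3832.7 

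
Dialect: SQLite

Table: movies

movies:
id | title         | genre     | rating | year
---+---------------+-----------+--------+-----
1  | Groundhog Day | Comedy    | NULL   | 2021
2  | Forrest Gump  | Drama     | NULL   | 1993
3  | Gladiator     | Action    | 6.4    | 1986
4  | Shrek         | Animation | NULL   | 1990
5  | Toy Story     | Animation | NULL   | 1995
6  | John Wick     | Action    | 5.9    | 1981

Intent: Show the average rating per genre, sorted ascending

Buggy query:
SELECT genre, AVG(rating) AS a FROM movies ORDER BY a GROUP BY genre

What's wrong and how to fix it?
Bug: GROUP BY must precede ORDER BY

Fix: Reorder: SELECT … FROM … GROUP BY … ORDER BY …

Corrected query:
SELECT genre, AVG(rating) AS a FROM movies GROUP BY genre ORDER BY a

Result:
genre     | a   
----------+-----
Animation | NULL
Comedy    | NULL
Drama     | NULL
Action    | 6.15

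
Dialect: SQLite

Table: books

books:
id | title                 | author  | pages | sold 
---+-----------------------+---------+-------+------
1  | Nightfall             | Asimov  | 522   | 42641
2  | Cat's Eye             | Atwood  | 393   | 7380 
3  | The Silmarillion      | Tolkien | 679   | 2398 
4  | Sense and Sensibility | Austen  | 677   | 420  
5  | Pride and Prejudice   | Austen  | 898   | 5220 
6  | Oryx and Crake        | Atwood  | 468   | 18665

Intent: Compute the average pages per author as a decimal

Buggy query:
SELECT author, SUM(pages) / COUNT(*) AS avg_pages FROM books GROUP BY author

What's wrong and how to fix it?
Bug: SUM(pages) and COUNT(*) are both integers; the division truncates the fractional part

Fix: Multiply by 1.0 (or CAST to REAL) to force floating-point division

Corrected query:
SELECT author, SUM(pages) * 1.0 / COUNT(*) AS avg_pages FROM books GROUP BY author

Result:
author  | avg_pages
--------+----------
Asimov  | 522      
Atwood  | 430.5    
Austen  | 787.5    
Tolkien | 679      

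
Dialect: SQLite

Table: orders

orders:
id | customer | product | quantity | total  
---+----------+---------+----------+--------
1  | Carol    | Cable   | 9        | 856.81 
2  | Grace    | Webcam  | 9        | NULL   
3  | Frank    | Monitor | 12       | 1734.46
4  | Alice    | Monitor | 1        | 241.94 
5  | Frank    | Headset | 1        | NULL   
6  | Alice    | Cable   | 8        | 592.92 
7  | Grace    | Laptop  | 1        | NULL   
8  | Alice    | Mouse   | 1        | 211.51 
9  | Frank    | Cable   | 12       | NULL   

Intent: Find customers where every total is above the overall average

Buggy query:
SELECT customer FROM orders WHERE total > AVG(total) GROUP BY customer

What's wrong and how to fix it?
Bug: AVG() is an aggregate; it can't sit directly in WHERE

Fix: Compute the overall average in a scalar subquery and compare each group's MIN against it in HAVING

Corrected query:
SELECT customer FROM orders GROUP BY customer HAVING MIN(total) > (SELECT AVG(total) FROM orders)

Result:
customer
--------
Carol   
Frank   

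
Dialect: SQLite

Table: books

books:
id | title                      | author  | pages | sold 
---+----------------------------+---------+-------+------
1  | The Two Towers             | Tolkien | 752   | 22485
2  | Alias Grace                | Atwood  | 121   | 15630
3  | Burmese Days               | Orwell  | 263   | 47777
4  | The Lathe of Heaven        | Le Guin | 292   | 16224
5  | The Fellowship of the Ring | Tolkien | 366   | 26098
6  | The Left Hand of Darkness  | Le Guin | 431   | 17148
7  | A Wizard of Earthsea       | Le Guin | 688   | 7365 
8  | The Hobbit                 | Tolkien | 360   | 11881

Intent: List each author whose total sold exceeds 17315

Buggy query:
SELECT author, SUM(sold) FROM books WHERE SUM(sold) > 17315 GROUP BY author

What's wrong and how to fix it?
Bug: WHERE runs before GROUP BY, so aggregates aren't available there

Fix: Move the aggregate condition to a HAVING clause

Corrected query:
SELECT author, SUM(sold) FROM books GROUP BY author HAVING SUM(sold) > 17315

Result:
author  | SUM(sold)
--------+----------
Le Guin | 40737    
Orwell  | 47777    
Tolkien | 60464    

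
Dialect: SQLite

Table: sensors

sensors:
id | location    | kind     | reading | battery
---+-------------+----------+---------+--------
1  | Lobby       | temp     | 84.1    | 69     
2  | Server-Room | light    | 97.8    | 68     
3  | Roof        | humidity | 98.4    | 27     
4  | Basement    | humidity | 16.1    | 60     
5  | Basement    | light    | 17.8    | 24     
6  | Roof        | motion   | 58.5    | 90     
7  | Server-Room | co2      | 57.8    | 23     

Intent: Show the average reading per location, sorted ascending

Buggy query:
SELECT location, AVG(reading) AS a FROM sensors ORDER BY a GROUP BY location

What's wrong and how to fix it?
Bug: ORDER BY appears before GROUP BY; SQL clause order requires GROUP BY first

Fix: Reorder: SELECT … FROM … GROUP BY … ORDER BY …

Corrected query:
SELECT location, AVG(reading) AS a FROM sensors GROUP BY location ORDER BY a

Result:
location    | a    
------------+------
Basement    | 16.95
Server-Room | 77.8 
Roof        | 78.45
Lobby       | 84.1 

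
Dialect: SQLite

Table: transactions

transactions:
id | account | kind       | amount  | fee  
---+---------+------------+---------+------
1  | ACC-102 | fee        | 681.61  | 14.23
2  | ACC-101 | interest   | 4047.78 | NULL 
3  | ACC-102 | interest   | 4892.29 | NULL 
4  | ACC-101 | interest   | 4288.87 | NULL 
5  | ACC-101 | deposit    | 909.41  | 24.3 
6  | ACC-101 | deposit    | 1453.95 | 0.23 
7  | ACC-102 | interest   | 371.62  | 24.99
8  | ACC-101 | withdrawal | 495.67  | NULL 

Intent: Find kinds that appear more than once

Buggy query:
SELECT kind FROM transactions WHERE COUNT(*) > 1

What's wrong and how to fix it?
Bug: COUNT(*) is an aggregate and cannot be used in WHERE

Fix: GROUP BY kind, then filter groups with HAVING COUNT(*) > 1

Corrected query:
SELECT kind FROM transactions GROUP BY kind HAVING COUNT(*) > 1

Result:
kind    
--------
deposit 
interest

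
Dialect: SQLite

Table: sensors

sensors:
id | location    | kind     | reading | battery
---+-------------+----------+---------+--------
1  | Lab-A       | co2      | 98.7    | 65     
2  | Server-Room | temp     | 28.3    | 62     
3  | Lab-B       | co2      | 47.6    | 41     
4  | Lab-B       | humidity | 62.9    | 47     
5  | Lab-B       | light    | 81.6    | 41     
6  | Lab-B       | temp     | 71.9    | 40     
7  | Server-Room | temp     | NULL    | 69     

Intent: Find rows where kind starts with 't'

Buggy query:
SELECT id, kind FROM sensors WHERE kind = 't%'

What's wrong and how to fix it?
Bug: Wildcards only work with LIKE; '=' treats '%' as a literal character

Fix: Replace '=' with LIKE so 't%' is treated as a pattern

Corrected query:
SELECT id, kind FROM sensors WHERE kind LIKE 't%'

Result:
id | kind
---+-----
2  | temp
6  | temp
7  | temp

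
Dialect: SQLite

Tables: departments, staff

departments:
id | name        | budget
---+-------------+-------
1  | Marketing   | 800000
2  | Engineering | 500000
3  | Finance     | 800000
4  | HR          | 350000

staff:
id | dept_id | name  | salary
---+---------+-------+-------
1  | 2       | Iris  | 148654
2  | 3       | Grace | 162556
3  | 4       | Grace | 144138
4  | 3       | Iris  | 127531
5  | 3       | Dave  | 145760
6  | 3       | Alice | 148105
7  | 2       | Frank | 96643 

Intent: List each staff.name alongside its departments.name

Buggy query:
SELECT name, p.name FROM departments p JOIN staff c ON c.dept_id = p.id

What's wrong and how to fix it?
Bug: Both tables have a 'name' column; the unqualified reference is ambiguous

Fix: Qualify the column with its table alias (c.name)

Corrected query:
SELECT c.name, p.name FROM departments p JOIN staff c ON c.dept_id = p.id

Result:
name  | name       
------+------------
Iris  | Engineering
Grace | Finance    
Grace | HR         
Iris  | Finance    
Dave  | Finance    
Alice | Finance    
Frank | Engineering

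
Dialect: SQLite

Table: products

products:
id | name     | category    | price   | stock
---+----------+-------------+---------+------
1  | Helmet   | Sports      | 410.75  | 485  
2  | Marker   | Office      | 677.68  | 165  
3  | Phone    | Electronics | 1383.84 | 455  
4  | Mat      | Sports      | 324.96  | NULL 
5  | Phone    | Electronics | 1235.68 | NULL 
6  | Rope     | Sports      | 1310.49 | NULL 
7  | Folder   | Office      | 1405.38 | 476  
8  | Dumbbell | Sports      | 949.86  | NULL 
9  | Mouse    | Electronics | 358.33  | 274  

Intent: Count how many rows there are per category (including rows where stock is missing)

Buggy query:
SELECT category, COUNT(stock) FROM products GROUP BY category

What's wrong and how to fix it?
Bug: COUNT(stock) skips NULLs, so groups with missing stock are undercounted

Fix: Use COUNT(*) to count all rows regardless of NULL

Corrected query:
SELECT category, COUNT(*) FROM products GROUP BY category

Result:
category    | COUNT(*)
------------+---------
Electronics | 3       
Office      | 2       
Sports      | 4       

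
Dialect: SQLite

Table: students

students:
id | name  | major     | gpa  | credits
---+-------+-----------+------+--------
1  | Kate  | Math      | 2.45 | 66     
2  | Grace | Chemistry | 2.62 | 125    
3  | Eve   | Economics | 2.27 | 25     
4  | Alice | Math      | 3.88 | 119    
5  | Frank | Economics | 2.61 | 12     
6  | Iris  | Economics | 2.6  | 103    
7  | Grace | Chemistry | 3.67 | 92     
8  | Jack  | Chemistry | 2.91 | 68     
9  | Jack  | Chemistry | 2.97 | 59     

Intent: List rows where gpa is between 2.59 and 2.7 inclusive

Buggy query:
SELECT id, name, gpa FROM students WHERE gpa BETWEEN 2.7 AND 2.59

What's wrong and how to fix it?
Bug: The bounds are reversed; BETWEEN a AND b requires a <= b to match anything

Fix: Swap the bounds so the smaller value comes first

Corrected query:
SELECT id, name, gpa FROM students WHERE gpa BETWEEN 2.59 AND 2.7

Result:
id | name  | gpa 
---+-------+-----
2  | Grace | 2.62
5  | Frank | 2.61
6  | Iris  | 2.6 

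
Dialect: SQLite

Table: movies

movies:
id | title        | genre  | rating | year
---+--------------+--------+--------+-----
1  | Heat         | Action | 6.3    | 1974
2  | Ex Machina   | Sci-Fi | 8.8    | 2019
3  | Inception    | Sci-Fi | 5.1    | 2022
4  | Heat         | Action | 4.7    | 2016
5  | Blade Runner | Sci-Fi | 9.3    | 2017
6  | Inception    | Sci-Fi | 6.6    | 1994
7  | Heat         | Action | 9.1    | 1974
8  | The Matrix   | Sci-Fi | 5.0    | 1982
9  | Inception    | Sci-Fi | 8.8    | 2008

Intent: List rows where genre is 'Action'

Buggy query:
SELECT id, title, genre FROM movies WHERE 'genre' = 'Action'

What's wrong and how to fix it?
Bug: 'genre' in single quotes is a string literal, not the column; the comparison is literal-vs-literal and never true

Fix: Reference the column as genre without single quotes

Corrected query:
SELECT id, title, genre FROM movies WHERE genre = 'Action'

Result:
id | title | genre 
---+-------+-------
1  | Heat  | Action
4  | Heat  | Action
7  | Heat  | Action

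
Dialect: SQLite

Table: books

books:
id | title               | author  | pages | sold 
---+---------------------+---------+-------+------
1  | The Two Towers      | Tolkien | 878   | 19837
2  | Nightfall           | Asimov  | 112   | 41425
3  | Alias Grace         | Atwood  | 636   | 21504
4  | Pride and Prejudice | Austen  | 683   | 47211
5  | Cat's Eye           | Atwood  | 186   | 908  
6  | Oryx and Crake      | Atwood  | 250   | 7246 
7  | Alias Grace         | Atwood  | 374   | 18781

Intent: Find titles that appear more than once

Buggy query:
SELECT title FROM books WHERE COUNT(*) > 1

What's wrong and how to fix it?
Bug: COUNT(*) is an aggregate and cannot be used in WHERE

Fix: GROUP BY title, then filter groups with HAVING COUNT(*) > 1

Corrected query:
SELECT title FROM books GROUP BY title HAVING COUNT(*) > 1

Result:
title      
-----------
Alias Grace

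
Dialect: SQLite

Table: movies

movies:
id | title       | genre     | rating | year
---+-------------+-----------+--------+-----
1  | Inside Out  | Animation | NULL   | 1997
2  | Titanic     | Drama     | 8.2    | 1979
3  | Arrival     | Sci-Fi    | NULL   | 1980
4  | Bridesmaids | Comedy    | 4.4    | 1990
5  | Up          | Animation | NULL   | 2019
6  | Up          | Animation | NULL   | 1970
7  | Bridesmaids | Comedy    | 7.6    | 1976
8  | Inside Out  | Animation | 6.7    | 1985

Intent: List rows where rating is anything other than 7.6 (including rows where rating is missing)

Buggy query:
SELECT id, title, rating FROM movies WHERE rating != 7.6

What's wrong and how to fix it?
Bug: 'rating != 7.6' is unknown when rating is NULL, so NULL rows are silently excluded

Fix: Handle NULL separately with IS NULL alongside the inequality

Corrected query:
SELECT id, title, rating FROM movies WHERE rating != 7.6 OR rating IS NULL

Result:
id | title       | rating
---+-------------+-------
1  | Inside Out  | NULL  
2  | Titanic     | 8.2   
3  | Arrival     | NULL  
4  | Bridesmaids | 4.4   
5  | Up          | NULL  
6  | Up          | NULL  
8  | Inside Out  | 6.7   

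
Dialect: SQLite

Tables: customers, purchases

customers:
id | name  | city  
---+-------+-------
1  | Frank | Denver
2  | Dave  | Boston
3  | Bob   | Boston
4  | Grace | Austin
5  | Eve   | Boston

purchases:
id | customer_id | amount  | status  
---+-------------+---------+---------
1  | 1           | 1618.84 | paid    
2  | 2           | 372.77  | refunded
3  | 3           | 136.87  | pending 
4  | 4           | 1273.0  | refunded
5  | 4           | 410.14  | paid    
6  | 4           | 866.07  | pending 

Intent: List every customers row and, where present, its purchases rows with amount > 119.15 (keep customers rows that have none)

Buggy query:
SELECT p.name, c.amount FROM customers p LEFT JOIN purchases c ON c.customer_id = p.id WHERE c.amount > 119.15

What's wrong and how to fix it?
Bug: A WHERE condition on the right-hand table after LEFT JOIN drops unmatched parents

Fix: Put 'c.amount > 119.15' in the JOIN's ON clause instead of WHERE

Corrected query:
SELECT p.name, c.amount FROM customers p LEFT JOIN purchases c ON c.customer_id = p.id AND c.amount > 119.15

Result:
name  | amount 
------+--------
Frank | 1618.84
Dave  | 372.77 
Bob   | 136.87 
Grace | 410.14 
Grace | 866.07 
Grace | 1273   
Eve   | NULL   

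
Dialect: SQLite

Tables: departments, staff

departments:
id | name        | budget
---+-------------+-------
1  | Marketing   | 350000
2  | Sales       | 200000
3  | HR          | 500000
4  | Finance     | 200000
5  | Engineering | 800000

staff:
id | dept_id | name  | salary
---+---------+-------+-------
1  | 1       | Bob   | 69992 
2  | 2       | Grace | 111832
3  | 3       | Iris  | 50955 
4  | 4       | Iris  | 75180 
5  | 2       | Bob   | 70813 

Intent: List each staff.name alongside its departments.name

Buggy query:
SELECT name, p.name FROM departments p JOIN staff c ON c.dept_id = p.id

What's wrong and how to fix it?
Bug: 'name' exists in both joined tables, so the database can't tell which one is meant

Fix: Prefix ambiguous columns with the table alias

Corrected query:
SELECT c.name, p.name FROM departments p JOIN staff c ON c.dept_id = p.id

Result:
name  | name     
------+----------
Bob   | Marketing
Grace | Sales    
Iris  | HR       
Iris  | Finance  
Bob   | Sales    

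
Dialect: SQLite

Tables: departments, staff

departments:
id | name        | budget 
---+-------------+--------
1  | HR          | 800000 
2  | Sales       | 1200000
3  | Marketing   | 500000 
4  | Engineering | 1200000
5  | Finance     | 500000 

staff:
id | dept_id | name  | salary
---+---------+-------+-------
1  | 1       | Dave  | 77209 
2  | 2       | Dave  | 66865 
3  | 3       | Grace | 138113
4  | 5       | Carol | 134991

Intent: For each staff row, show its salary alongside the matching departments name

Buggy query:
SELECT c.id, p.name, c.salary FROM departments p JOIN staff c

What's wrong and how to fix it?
Bug: JOIN with no ON clause produces a cartesian product; every staff row pairs with every departments row

Fix: Add ON c.dept_id = p.id to the JOIN

Corrected query:
SELECT c.id, p.name, c.salary FROM departments p JOIN staff c ON c.dept_id = p.id

Result:
id | name      | salary
---+-----------+-------
1  | HR        | 77209 
2  | Sales     | 66865 
3  | Marketing | 138113
4  | Finance   | 134991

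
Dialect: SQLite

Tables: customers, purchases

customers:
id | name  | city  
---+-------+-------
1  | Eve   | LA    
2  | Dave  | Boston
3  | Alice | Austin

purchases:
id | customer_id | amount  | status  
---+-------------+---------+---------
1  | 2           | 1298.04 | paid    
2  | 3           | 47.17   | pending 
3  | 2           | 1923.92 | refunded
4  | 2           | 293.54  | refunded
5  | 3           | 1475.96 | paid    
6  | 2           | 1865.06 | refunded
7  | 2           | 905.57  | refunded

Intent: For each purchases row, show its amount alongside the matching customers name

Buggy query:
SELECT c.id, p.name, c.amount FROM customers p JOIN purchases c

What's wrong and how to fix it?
Bug: JOIN with no ON clause produces a cartesian product; every purchases row pairs with every customers row

Fix: Add ON c.customer_id = p.id to the JOIN

Corrected query:
SELECT c.id, p.name, c.amount FROM customers p JOIN purchases c ON c.customer_id = p.id

Result:
id | name  | amount 
---+-------+--------
1  | Dave  | 1298.04
2  | Alice | 47.17  
3  | Dave  | 1923.92
4  | Dave  | 293.54 
5  | Alice | 1475.96
6  | Dave  | 1865.06
7  | Dave  | 905.57 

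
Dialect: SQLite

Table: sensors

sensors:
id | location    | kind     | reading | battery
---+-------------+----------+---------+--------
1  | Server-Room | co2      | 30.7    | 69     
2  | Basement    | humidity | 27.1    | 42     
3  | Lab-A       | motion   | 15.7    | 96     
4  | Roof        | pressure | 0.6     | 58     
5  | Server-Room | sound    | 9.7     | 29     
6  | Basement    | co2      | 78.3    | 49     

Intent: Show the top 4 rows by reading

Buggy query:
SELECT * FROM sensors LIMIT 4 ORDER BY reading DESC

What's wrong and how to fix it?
Bug: LIMIT must come after ORDER BY

Fix: Sort with ORDER BY, then apply LIMIT

Corrected query:
SELECT * FROM sensors ORDER BY reading DESC LIMIT 4

Result:
id | location    | kind     | reading | battery
---+-------------+----------+---------+--------
6  | Basement    | co2      | 78.3    | 49     
1  | Server-Room | co2      | 30.7    | 69     
2  | Basement    | humidity | 27.1    | 42     
3  | Lab-A       | motion   | 15.7    | 96     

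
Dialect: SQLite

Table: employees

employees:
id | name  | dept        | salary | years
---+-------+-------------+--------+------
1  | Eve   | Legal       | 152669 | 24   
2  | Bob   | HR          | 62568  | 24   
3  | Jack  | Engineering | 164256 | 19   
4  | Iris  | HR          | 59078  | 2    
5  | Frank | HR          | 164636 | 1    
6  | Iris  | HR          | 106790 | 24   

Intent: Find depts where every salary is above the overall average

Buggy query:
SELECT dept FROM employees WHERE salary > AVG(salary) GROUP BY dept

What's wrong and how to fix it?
Bug: AVG() is an aggregate; it can't sit directly in WHERE

Fix: Compute the overall average in a scalar subquery and compare each group's MIN against it in HAVING

Corrected query:
SELECT dept FROM employees GROUP BY dept HAVING MIN(salary) > (SELECT AVG(salary) FROM employees)

Result:
dept       
-----------
Engineering
Legal      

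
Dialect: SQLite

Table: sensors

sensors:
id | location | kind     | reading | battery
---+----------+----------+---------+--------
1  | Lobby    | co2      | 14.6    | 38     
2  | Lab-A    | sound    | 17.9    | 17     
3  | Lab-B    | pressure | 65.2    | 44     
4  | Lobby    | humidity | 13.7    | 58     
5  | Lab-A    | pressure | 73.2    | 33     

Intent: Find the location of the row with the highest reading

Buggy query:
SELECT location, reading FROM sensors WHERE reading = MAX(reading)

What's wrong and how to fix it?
Bug: WHERE is evaluated per row; an aggregate over the whole table isn't defined there

Fix: Wrap MAX in a scalar subquery so WHERE compares against a single value

Corrected query:
SELECT location, reading FROM sensors WHERE reading = (SELECT MAX(reading) FROM sensors)

Result:
location | reading
---------+--------
Lab-A    | 73.2   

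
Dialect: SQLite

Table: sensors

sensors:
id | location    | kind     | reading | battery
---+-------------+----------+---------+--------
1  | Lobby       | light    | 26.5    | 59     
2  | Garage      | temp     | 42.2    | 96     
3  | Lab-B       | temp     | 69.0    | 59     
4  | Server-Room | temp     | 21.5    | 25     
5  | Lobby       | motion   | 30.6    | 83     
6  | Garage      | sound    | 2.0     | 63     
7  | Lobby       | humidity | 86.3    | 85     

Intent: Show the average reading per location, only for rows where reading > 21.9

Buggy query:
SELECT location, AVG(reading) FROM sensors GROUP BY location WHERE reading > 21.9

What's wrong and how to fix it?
Bug: Row-level WHERE must come before GROUP BY in the clause order

Fix: Place WHERE between FROM and GROUP BY

Corrected query:
SELECT location, AVG(reading) FROM sensors WHERE reading > 21.9 GROUP BY location

Result:
location | AVG(reading)
---------+-------------
Garage   | 42.2        
Lab-B    | 69          
Lobby    | 47.8        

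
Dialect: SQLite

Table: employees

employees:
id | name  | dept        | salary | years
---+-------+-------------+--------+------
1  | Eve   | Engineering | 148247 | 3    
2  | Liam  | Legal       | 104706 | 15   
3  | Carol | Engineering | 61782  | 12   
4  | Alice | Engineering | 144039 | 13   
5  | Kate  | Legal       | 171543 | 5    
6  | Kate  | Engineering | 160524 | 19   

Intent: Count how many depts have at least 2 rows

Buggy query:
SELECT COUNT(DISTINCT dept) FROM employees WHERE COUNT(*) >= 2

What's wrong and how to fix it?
Bug: COUNT(*) cannot appear in WHERE; the per-group count doesn't exist yet

Fix: Use a subquery that GROUPs and filters with HAVING, then count its rows

Corrected query:
SELECT COUNT(*) FROM (SELECT dept FROM employees GROUP BY dept HAVING COUNT(*) >= 2)

Result:
COUNT(*)
--------
2       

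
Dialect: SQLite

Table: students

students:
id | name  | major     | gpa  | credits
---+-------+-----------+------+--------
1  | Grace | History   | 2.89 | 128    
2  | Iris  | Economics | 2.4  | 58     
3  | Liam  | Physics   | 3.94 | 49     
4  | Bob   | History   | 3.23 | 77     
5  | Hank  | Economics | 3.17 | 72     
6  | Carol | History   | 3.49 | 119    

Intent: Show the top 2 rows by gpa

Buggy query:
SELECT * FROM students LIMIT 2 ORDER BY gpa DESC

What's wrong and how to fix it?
Bug: ORDER BY cannot follow LIMIT; LIMIT is the final clause

Fix: Swap the clauses: ORDER BY first, then LIMIT

Corrected query:
SELECT * FROM students ORDER BY gpa DESC LIMIT 2

Result:
id | name  | major   | gpa  | credits
---+-------+---------+------+--------
3  | Liam  | Physics | 3.94 | 49     
6  | Carol | History | 3.49 | 119    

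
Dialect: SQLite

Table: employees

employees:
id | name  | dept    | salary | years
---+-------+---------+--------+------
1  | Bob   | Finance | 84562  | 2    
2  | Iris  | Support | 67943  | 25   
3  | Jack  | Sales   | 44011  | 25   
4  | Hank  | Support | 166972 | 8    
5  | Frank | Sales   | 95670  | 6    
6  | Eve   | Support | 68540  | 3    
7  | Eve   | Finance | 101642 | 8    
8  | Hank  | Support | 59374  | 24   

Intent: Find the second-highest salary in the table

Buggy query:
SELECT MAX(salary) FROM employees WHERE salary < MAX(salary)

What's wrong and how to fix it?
Bug: MAX(salary) on the right of the comparison is an aggregate-in-WHERE error

Fix: Compute the overall MAX in a subquery, then take MAX of rows below it

Corrected query:
SELECT MAX(salary) FROM employees WHERE salary < (SELECT MAX(salary) FROM employees)

Result:
MAX(salary)
-----------
101642     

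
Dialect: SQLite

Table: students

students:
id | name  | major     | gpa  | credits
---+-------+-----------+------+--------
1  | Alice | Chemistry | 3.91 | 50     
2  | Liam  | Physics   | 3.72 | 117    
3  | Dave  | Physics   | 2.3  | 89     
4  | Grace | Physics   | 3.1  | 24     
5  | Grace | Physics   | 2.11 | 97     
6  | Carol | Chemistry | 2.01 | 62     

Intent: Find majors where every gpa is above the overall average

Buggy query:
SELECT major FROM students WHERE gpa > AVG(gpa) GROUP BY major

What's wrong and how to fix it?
Bug: WHERE evaluates per row before aggregation, so AVG() is unavailable

Fix: Compute the overall average in a scalar subquery and compare each group's MIN against it in HAVING

Corrected query:
SELECT major FROM students GROUP BY major HAVING MIN(gpa) > (SELECT AVG(gpa) FROM students)

Result:
(no rows)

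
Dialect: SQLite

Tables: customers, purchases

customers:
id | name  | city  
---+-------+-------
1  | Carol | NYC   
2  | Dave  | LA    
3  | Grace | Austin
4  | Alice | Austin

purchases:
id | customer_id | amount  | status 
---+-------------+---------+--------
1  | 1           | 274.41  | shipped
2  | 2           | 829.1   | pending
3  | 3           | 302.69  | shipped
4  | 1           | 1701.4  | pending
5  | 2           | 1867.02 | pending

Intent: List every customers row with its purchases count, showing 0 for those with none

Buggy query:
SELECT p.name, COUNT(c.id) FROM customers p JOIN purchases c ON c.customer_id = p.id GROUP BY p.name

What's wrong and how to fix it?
Bug: INNER JOIN drops customers rows that have no matching purchases rows

Fix: Use LEFT JOIN so parents without children still appear (COUNT(c.id) gives 0)

Corrected query:
SELECT p.name, COUNT(c.id) FROM customers p LEFT JOIN purchases c ON c.customer_id = p.id GROUP BY p.name

Result:
name  | COUNT(c.id)
------+------------
Alice | 0          
Carol | 2          
Dave  | 2          
Grace | 1          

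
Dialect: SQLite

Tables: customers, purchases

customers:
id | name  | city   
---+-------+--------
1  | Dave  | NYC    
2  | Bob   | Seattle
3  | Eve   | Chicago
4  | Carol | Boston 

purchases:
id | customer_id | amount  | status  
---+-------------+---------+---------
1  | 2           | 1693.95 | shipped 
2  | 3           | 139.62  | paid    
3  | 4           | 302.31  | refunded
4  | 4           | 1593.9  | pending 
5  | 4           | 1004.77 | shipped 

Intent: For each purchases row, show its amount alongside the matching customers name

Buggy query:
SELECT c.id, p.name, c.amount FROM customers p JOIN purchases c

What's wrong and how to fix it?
Bug: Missing join condition: each purchases row is matched to all customers rows instead of just its own

Fix: Add ON c.customer_id = p.id to the JOIN

Corrected query:
SELECT c.id, p.name, c.amount FROM customers p JOIN purchases c ON c.customer_id = p.id

Result:
id | name  | amount 
---+-------+--------
1  | Bob   | 1693.95
2  | Eve   | 139.62 
3  | Carol | 302.31 
4  | Carol | 1593.9 
5  | Carol | 1004.77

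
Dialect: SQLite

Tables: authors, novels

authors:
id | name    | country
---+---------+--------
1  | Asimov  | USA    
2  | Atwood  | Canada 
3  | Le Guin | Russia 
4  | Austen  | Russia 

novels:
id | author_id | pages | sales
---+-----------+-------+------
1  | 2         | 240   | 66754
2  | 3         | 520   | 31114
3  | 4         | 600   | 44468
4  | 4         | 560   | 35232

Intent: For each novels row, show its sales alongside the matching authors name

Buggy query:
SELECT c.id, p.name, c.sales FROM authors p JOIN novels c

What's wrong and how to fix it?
Bug: Missing join condition: each novels row is matched to all authors rows instead of just its own

Fix: Add ON c.author_id = p.id to the JOIN

Corrected query:
SELECT c.id, p.name, c.sales FROM authors p JOIN novels c ON c.author_id = p.id

Result:
id | name    | sales
---+---------+------
1  | Atwood  | 66754
2  | Le Guin | 31114
3  | Austen  | 44468
4  | Austen  | 35232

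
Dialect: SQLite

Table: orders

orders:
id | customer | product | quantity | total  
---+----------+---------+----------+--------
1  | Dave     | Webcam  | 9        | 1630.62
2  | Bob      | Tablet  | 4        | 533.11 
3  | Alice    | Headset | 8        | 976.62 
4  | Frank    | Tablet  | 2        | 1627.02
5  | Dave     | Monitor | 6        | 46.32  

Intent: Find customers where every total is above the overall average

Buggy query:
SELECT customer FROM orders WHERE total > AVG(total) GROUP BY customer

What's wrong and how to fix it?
Bug: AVG() is an aggregate; it can't sit directly in WHERE

Fix: Compute the overall average in a scalar subquery and compare each group's MIN against it in HAVING

Corrected query:
SELECT customer FROM orders GROUP BY customer HAVING MIN(total) > (SELECT AVG(total) FROM orders)

Result:
customer
--------
Alice   
Frank   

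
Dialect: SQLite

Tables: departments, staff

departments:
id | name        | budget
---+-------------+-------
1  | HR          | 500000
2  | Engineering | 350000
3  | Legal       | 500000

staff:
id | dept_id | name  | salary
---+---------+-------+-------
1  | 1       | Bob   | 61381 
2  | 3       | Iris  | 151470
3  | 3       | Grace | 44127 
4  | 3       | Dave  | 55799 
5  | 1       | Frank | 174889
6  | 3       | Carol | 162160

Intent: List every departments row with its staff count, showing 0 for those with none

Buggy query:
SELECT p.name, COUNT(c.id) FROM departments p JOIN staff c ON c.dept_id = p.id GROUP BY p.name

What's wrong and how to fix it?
Bug: INNER JOIN drops departments rows that have no matching staff rows

Fix: Switch to LEFT JOIN to retain unmatched parent rows

Corrected query:
SELECT p.name, COUNT(c.id) FROM departments p LEFT JOIN staff c ON c.dept_id = p.id GROUP BY p.name

Result:
name        | COUNT(c.id)
------------+------------
Engineering | 0          
HR          | 2          
Legal       | 4          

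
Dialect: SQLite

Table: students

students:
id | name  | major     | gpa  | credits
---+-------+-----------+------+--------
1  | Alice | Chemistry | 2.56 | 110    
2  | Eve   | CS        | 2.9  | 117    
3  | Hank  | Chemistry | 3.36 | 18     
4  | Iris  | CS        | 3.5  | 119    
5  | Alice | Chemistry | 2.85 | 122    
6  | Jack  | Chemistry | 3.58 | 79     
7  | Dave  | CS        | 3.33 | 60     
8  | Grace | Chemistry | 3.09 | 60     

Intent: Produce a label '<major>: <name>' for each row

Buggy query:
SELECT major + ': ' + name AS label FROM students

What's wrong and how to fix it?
Bug: SQLite uses || for string concatenation; + coerces text to numbers (yielding 0)

Fix: Use the || operator for string concatenation

Corrected query:
SELECT major || ': ' || name AS label FROM students

Result:
label           
----------------
Chemistry: Alice
CS: Eve         
Chemistry: Hank 
CS: Iris        
Chemistry: Alice
Chemistry: Jack 
CS: Dave        
Chemistry: Grace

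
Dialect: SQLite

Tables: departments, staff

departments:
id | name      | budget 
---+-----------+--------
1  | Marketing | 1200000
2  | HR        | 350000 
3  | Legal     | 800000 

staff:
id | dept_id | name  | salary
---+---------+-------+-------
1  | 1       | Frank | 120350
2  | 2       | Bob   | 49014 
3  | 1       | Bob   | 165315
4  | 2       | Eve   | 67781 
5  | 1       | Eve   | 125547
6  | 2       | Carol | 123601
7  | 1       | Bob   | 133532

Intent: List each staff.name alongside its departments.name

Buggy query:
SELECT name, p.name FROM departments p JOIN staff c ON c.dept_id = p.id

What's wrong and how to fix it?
Bug: 'name' exists in both joined tables, so the database can't tell which one is meant

Fix: Prefix ambiguous columns with the table alias

Corrected query:
SELECT c.name, p.name FROM departments p JOIN staff c ON c.dept_id = p.id

Result:
name  | name     
------+----------
Frank | Marketing
Bob   | HR       
Bob   | Marketing
Eve   | HR       
Eve   | Marketing
Carol | HR       
Bob   | Marketing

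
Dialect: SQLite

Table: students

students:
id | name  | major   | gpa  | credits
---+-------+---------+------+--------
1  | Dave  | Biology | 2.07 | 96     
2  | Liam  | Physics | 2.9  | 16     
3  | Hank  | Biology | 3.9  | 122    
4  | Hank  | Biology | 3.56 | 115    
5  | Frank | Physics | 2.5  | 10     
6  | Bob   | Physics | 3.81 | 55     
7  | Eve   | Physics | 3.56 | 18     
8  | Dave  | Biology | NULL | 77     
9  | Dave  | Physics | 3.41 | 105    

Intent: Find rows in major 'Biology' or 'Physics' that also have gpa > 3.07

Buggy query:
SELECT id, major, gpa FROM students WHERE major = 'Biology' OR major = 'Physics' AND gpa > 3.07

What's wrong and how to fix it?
Bug: AND binds tighter than OR, so this parses as major = 'Biology' OR (major = 'Physics' AND gpa > 3.07)

Fix: Group the OR with parentheses (or use IN), then AND the threshold

Corrected query:
SELECT id, major, gpa FROM students WHERE (major = 'Biology' OR major = 'Physics') AND gpa > 3.07

Result:
id | major   | gpa 
---+---------+-----
3  | Biology | 3.9 
4  | Biology | 3.56
6  | Physics | 3.81
7  | Physics | 3.56
9  | Physics | 3.41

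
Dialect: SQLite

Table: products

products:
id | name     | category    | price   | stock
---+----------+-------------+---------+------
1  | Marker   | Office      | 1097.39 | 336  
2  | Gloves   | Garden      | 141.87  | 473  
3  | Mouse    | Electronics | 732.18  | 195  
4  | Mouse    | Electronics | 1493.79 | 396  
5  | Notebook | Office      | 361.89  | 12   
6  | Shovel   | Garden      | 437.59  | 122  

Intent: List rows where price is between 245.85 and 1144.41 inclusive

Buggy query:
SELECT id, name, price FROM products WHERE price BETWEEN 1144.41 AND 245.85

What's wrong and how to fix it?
Bug: BETWEEN expects the lower bound first; with 1144.41 AND 245.85 the range is empty

Fix: Swap the bounds so the smaller value comes first

Corrected query:
SELECT id, name, price FROM products WHERE price BETWEEN 245.85 AND 1144.41

Result:
id | name     | price  
---+----------+--------
1  | Marker   | 1097.39
3  | Mouse    | 732.18 
5  | Notebook | 361.89 
6  | Shovel   | 437.59 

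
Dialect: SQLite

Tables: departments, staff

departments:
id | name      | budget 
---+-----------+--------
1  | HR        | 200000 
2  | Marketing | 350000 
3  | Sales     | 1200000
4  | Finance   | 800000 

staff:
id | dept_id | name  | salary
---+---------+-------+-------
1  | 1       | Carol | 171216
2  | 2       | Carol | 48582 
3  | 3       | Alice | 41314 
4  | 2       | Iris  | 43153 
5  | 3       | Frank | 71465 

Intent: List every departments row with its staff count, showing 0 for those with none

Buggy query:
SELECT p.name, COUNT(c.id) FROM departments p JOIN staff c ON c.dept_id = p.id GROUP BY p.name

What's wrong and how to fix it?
Bug: An inner join excludes parents with zero children

Fix: Use LEFT JOIN so parents without children still appear (COUNT(c.id) gives 0)

Corrected query:
SELECT p.name, COUNT(c.id) FROM departments p LEFT JOIN staff c ON c.dept_id = p.id GROUP BY p.name

Result:
name      | COUNT(c.id)
----------+------------
Finance   | 0          
HR        | 1          
Marketing | 2          
Sales     | 2          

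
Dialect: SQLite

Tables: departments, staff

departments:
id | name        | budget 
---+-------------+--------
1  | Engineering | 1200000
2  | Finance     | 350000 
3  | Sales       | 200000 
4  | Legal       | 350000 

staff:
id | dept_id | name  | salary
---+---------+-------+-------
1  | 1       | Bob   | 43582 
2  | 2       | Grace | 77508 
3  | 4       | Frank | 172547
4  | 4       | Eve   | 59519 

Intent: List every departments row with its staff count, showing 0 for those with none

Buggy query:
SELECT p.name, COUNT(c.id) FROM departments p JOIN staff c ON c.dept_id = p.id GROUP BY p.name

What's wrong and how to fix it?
Bug: An inner join excludes parents with zero children

Fix: Switch to LEFT JOIN to retain unmatched parent rows

Corrected query:
SELECT p.name, COUNT(c.id) FROM departments p LEFT JOIN staff c ON c.dept_id = p.id GROUP BY p.name

Result:
name        | COUNT(c.id)
------------+------------
Engineering | 1          
Finance     | 1          
Legal       | 2          
Sales       | 0          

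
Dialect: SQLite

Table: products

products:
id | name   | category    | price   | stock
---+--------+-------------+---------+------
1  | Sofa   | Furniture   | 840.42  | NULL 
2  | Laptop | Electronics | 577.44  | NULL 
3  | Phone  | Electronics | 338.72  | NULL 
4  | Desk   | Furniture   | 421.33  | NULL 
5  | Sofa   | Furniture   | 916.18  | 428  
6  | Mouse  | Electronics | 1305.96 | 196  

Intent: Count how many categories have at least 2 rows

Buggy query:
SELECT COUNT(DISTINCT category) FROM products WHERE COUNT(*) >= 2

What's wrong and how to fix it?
Bug: COUNT(*) cannot appear in WHERE; the per-group count doesn't exist yet

Fix: Group first with HAVING COUNT(*) >= 2, then COUNT the resulting groups

Corrected query:
SELECT COUNT(*) FROM (SELECT category FROM products GROUP BY category HAVING COUNT(*) >= 2)

Result:
COUNT(*)
--------
2       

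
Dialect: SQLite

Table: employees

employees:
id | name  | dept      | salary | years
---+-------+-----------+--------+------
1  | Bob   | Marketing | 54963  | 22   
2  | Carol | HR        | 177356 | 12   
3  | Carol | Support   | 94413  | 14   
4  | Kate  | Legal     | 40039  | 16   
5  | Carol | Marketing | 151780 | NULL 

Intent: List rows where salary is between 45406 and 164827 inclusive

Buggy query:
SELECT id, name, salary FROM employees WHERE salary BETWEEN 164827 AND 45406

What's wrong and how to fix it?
Bug: BETWEEN expects the lower bound first; with 164827 AND 45406 the range is empty

Fix: Write BETWEEN 45406 AND 164827

Corrected query:
SELECT id, name, salary FROM employees WHERE salary BETWEEN 45406 AND 164827

Result:
id | name  | salary
---+-------+-------
1  | Bob   | 54963 
3  | Carol | 94413 
5  | Carol | 151780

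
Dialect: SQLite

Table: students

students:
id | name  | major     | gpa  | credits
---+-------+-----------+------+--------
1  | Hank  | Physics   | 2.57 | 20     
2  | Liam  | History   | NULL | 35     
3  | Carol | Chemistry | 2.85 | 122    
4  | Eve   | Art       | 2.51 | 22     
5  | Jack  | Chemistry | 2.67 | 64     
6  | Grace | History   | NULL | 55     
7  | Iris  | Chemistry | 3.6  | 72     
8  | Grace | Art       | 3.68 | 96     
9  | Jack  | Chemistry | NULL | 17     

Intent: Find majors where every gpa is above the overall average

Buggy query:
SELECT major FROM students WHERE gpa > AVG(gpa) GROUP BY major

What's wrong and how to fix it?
Bug: WHERE evaluates per row before aggregation, so AVG() is unavailable

Fix: Use a subquery for AVG and a HAVING MIN(...) filter so the condition holds for every row in the group

Corrected query:
SELECT major FROM students GROUP BY major HAVING MIN(gpa) > (SELECT AVG(gpa) FROM students)

Result:
(no rows)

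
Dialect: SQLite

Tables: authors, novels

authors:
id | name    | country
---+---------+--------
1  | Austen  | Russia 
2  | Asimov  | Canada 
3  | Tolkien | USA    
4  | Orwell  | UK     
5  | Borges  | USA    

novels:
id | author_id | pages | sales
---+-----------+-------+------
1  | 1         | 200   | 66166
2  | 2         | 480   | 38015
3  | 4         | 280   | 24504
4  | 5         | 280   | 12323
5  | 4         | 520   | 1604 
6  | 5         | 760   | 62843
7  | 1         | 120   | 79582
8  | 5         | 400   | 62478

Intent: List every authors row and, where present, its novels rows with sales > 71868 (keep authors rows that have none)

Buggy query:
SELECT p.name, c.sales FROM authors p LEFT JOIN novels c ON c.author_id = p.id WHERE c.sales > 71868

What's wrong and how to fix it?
Bug: Filtering c.sales in WHERE discards the NULL rows produced by LEFT JOIN, turning it into an inner join

Fix: Move the right-table condition into the ON clause so unmatched parents are kept

Corrected query:
SELECT p.name, c.sales FROM authors p LEFT JOIN novels c ON c.author_id = p.id AND c.sales > 71868

Result:
name    | sales
--------+------
Austen  | 79582
Asimov  | NULL 
Tolkien | NULL 
Orwell  | NULL 
Borges  | NULL 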